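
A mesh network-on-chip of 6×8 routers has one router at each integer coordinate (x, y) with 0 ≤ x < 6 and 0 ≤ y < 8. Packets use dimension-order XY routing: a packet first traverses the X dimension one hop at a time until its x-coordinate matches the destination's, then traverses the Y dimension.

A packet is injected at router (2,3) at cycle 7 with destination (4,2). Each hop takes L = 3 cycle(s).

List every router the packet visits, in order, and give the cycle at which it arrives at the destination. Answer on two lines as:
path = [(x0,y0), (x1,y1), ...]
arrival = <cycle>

path = [(2,3), (3,3), (4,3), (4,2)]
arrival = 16

  0. router=(2,3) cycle=7 (inject)
  1. router=(3,3) cycle=10 dir=E
  2. router=(4,3) cycle=13 dir=E
  3. router=(4,2) cycle=16 dir=S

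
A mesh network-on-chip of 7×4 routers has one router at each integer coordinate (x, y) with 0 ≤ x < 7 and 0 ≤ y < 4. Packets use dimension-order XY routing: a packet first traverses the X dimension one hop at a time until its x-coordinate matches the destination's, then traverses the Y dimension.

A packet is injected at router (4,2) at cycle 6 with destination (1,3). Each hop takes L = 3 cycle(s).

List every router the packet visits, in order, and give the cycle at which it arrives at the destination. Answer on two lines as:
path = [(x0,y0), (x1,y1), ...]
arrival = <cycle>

path = [(4,2), (3,2), (2,2), (1,2), (1,3)]
arrival = 18

src (4,2)  cyc=6
W→(3,2)  cyc=9
W→(2,2)  cyc=12
W→(1,2)  cyc=15
N→(1,3)  cyc=18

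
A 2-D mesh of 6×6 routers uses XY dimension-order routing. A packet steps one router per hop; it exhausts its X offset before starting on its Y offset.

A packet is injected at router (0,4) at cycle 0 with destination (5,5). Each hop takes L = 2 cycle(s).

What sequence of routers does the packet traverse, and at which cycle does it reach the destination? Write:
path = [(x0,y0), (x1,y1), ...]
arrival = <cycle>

t=0: at (0,4)
t=2: at (1,4) after E
t=4: at (2,4) after E
t=6: at (3,4) after E
t=8: at (4,4) after E
t=10: at (5,4) after E
t=12: at (5,5) after N

path = [(0,4), (1,4), (2,4), (3,4), (4,4), (5,4), (5,5)]
arrival = 12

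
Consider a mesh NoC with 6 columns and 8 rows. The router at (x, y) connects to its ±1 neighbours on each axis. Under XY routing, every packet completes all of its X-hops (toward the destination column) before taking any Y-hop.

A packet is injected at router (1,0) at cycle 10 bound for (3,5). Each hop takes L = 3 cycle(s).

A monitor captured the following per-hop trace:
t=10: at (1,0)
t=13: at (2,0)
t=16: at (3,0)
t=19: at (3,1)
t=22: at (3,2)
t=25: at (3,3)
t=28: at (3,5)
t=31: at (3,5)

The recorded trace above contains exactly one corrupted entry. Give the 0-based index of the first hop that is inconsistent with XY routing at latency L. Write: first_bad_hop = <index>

[1] (+1,+0) / 3c ⇒ ok
[2] (+1,+0) / 3c ⇒ ok
[3] (+0,+1) / 3c ⇒ ok
[4] (+0,+1) / 3c ⇒ ok
[5] (+0,+1) / 3c ⇒ ok
[6] (+0,+2) / 3c ⇒ BAD: non-unit step

first_bad_hop = 6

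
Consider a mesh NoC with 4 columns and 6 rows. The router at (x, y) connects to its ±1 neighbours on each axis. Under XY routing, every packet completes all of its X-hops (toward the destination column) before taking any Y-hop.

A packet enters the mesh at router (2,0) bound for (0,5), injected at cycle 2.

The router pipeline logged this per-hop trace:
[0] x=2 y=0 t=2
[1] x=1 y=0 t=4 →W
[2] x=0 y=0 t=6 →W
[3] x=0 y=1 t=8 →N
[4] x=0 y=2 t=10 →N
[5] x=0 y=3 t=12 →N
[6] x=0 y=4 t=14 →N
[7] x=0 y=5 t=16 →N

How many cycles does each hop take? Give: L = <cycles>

Between hops 0 and 1 the cycle counter advances 4 − 2 = 2.
Each hop adds L, hence L = 2.

L = 2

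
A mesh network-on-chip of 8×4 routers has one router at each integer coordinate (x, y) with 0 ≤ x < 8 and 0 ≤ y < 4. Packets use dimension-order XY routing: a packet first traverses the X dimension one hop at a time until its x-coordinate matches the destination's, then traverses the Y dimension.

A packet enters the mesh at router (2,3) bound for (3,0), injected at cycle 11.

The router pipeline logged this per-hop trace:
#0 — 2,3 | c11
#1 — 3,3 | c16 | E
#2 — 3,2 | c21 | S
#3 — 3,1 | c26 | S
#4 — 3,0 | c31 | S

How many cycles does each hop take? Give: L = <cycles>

cyc[1] − cyc[0] = 16 − 11 = 5.
One hop costs L cycles, so L = 5.

L = 5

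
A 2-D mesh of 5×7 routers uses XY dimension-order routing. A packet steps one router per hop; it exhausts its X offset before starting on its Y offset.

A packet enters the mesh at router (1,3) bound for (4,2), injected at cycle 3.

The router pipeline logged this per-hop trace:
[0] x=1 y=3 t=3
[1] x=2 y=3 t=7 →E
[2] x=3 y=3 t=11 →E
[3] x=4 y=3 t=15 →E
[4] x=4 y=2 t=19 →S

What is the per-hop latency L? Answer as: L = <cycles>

L = 4

From hop 0 (3) to hop 1 (7): +4 cycles.
That increment is L by definition: L = 4.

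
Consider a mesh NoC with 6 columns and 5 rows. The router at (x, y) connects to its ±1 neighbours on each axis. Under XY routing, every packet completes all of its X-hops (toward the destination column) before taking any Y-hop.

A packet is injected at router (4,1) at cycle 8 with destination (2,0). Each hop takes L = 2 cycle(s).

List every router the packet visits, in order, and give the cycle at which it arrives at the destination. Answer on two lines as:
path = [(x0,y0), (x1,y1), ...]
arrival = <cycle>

path = [(4,1), (3,1), (2,1), (2,0)]
arrival = 14

src (4,1)  cyc=8
W→(3,1)  cyc=10
W→(2,1)  cyc=12
S→(2,0)  cyc=14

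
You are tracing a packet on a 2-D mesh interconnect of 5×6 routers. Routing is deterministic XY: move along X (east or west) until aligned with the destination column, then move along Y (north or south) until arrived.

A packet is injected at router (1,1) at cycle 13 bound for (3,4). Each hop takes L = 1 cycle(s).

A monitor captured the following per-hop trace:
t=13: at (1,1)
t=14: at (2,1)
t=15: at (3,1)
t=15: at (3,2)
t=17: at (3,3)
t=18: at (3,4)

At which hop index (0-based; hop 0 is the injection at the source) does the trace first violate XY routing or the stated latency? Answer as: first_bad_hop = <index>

[1] (+1,+0) / 1c ⇒ ok
[2] (+1,+0) / 1c ⇒ ok
[3] (+0,+1) / 0c ⇒ BAD: Δcyc=0≠L

first_bad_hop = 3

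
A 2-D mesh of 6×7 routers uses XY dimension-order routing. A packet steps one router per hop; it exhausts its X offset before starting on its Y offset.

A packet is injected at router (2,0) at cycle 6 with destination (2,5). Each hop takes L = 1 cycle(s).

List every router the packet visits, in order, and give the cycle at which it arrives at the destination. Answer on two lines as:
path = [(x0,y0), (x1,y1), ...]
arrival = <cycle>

path = [(2,0), (2,1), (2,2), (2,3), (2,4), (2,5)]
arrival = 11

[0] x=2 y=0 t=6
[1] x=2 y=1 t=7 →N
[2] x=2 y=2 t=8 →N
[3] x=2 y=3 t=9 →N
[4] x=2 y=4 t=10 →N
[5] x=2 y=5 t=11 →N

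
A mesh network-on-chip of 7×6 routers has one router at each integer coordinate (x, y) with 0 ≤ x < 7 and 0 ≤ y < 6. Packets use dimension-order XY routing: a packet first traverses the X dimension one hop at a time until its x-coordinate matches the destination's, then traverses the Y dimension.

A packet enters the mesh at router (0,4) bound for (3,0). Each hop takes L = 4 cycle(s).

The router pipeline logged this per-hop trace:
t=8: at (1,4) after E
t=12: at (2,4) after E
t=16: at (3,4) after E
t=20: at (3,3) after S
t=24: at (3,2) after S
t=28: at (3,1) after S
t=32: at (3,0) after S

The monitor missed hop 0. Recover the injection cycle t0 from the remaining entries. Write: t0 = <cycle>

cyc[1] = 8 and cyc[k] = t0 + k·L for every k.
Therefore t0 = 8 − L = 4.

t0 = 4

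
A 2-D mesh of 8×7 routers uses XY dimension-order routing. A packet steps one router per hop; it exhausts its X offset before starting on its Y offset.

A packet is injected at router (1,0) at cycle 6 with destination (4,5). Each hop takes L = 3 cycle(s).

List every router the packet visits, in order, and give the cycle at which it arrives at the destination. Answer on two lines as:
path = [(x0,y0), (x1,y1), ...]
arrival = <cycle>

path = [(1,0), (2,0), (3,0), (4,0), (4,1), (4,2), (4,3), (4,4), (4,5)]
arrival = 30

hop 0: (1,0) @ cyc 6
hop 1: (2,0) @ cyc 9  [E]
hop 2: (3,0) @ cyc 12  [E]
hop 3: (4,0) @ cyc 15  [E]
hop 4: (4,1) @ cyc 18  [N]
hop 5: (4,2) @ cyc 21  [N]
hop 6: (4,3) @ cyc 24  [N]
hop 7: (4,4) @ cyc 27  [N]
hop 8: (4,5) @ cyc 30  [N]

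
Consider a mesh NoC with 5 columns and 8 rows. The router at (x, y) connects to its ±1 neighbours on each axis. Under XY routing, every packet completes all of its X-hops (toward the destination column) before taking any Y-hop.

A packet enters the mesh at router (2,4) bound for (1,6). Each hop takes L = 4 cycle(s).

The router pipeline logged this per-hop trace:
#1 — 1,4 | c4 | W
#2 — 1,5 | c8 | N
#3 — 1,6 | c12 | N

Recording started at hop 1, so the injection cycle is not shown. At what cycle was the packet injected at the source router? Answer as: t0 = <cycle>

cyc[1] = 4 and cyc[k] = t0 + k·L for every k.
Subtract one hop: t0 = 4 − 4 = 0.

t0 = 0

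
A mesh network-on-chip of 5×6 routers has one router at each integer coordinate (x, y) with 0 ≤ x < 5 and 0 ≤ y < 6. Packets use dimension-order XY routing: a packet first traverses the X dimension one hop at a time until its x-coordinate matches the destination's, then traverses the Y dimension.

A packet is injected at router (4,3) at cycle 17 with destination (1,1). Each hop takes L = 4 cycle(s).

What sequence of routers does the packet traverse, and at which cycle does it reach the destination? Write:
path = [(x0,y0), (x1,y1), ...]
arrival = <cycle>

[0] x=4 y=3 t=17
[1] x=3 y=3 t=21 →W
[2] x=2 y=3 t=25 →W
[3] x=1 y=3 t=29 →W
[4] x=1 y=2 t=33 →S
[5] x=1 y=1 t=37 →S

path = [(4,3), (3,3), (2,3), (1,3), (1,2), (1,1)]
arrival = 37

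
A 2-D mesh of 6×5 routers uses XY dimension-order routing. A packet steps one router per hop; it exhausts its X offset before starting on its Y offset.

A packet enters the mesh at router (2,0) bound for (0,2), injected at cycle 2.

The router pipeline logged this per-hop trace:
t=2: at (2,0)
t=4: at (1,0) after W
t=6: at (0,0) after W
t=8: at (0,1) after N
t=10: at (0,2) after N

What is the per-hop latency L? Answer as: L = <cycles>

From hop 0 (2) to hop 1 (4): +2 cycles.
Per-hop latency L = Δcyc = 2.

L = 2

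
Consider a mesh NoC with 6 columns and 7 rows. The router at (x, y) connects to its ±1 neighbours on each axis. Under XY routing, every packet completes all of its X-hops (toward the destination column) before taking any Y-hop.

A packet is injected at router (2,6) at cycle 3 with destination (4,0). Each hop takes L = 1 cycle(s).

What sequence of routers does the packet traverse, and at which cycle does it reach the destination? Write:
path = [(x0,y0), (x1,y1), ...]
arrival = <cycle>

path = [(2,6), (3,6), (4,6), (4,5), (4,4), (4,3), (4,2), (4,1), (4,0)]
arrival = 11

t=3: at (2,6)
t=4: at (3,6) after E
t=5: at (4,6) after E
t=6: at (4,5) after S
t=7: at (4,4) after S
t=8: at (4,3) after S
t=9: at (4,2) after S
t=10: at (4,1) after S
t=11: at (4,0) after S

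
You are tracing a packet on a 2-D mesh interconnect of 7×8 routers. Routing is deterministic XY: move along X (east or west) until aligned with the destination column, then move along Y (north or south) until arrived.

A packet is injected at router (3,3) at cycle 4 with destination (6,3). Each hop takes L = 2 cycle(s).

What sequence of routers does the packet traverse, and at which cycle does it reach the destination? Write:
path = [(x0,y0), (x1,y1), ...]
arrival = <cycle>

path = [(3,3), (4,3), (5,3), (6,3)]
arrival = 10

src (3,3)  cyc=4
E→(4,3)  cyc=6
E→(5,3)  cyc=8
E→(6,3)  cyc=10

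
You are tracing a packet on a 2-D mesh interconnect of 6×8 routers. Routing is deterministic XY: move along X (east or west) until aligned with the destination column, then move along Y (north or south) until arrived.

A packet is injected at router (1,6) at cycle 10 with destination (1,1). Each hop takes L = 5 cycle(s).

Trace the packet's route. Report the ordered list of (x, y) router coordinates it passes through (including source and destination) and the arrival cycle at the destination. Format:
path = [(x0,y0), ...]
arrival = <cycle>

  0. router=(1,6) cycle=10 (inject)
  1. router=(1,5) cycle=15 dir=S
  2. router=(1,4) cycle=20 dir=S
  3. router=(1,3) cycle=25 dir=S
  4. router=(1,2) cycle=30 dir=S
  5. router=(1,1) cycle=35 dir=S

path = [(1,6), (1,5), (1,4), (1,3), (1,2), (1,1)]
arrival = 35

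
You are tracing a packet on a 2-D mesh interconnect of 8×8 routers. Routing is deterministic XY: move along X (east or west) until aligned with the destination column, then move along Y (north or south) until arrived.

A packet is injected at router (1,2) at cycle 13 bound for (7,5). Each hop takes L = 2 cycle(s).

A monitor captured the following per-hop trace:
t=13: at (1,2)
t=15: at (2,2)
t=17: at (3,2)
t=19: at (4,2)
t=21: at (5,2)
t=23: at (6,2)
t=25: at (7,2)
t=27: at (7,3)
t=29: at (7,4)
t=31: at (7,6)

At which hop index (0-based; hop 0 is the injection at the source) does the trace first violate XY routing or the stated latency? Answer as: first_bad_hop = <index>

  1: Δx=+1 Δy=+0 Δt=2 [ok]
  2: Δx=+1 Δy=+0 Δt=2 [ok]
  3: Δx=+1 Δy=+0 Δt=2 [ok]
  4: Δx=+1 Δy=+0 Δt=2 [ok]
  5: Δx=+1 Δy=+0 Δt=2 [ok]
  6: Δx=+1 Δy=+0 Δt=2 [ok]
  7: Δx=+0 Δy=+1 Δt=2 [ok]
  8: Δx=+0 Δy=+1 Δt=2 [ok]
  9: Δx=+0 Δy=+2 Δt=2 [BAD: non-unit step]

first_bad_hop = 9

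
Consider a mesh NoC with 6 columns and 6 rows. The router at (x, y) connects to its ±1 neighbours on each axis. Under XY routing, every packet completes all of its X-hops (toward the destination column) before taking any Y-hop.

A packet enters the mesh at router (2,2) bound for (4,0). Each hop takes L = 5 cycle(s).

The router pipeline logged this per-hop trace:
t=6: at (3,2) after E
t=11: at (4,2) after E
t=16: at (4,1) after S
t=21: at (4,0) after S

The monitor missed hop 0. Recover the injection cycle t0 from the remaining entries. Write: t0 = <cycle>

The first recorded entry is hop 1 at cycle 6.
t0 = cyc[1] − L = 6 − 5 = 1.

t0 = 1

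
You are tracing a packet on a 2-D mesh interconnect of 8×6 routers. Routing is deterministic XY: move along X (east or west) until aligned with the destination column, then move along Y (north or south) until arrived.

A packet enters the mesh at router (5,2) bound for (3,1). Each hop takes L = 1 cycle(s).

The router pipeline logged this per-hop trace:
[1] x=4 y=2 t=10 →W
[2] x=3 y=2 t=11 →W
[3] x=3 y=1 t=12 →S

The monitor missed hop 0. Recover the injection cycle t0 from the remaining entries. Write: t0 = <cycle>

Hop 1 reached at cycle 10; hop k is at t0 + k·L.
Subtract one hop: t0 = 10 − 1 = 9.

t0 = 9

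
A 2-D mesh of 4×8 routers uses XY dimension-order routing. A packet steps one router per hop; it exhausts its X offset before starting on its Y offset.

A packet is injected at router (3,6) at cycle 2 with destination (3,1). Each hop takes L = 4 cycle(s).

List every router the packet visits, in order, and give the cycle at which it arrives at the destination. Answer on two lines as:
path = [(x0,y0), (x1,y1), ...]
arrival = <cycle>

  0. router=(3,6) cycle=2 (inject)
  1. router=(3,5) cycle=6 dir=S
  2. router=(3,4) cycle=10 dir=S
  3. router=(3,3) cycle=14 dir=S
  4. router=(3,2) cycle=18 dir=S
  5. router=(3,1) cycle=22 dir=S

path = [(3,6), (3,5), (3,4), (3,3), (3,2), (3,1)]
arrival = 22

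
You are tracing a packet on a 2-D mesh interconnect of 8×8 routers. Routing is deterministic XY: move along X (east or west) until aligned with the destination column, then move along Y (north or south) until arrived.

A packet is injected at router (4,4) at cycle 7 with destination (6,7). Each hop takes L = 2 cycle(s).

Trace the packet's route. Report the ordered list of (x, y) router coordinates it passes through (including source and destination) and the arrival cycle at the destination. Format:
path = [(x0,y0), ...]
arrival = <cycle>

#0 — 4,4 | c7
#1 — 5,4 | c9 | E
#2 — 6,4 | c11 | E
#3 — 6,5 | c13 | N
#4 — 6,6 | c15 | N
#5 — 6,7 | c17 | N

path = [(4,4), (5,4), (6,4), (6,5), (6,6), (6,7)]
arrival = 17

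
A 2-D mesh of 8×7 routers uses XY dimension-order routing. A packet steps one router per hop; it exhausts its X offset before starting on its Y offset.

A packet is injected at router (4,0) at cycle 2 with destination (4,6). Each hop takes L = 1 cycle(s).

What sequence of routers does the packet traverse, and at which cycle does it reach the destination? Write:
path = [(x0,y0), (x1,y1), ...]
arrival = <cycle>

path = [(4,0), (4,1), (4,2), (4,3), (4,4), (4,5), (4,6)]
arrival = 8

src (4,0)  cyc=2
N→(4,1)  cyc=3
N→(4,2)  cyc=4
N→(4,3)  cyc=5
N→(4,4)  cyc=6
N→(4,5)  cyc=7
N→(4,6)  cyc=8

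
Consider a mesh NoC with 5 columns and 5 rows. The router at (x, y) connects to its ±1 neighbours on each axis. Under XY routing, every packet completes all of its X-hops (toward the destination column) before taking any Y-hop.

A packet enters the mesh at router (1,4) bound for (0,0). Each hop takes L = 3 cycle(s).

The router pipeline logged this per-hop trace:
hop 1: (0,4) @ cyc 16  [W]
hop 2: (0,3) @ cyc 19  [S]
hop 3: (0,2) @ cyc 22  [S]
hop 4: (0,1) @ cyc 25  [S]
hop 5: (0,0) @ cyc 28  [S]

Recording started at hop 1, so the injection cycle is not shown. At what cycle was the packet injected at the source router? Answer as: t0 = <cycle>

At hop 1 the cycle is 16; in general cyc_k = t0 + kL.
So t0 = 16 − 1·3 = 13.

t0 = 13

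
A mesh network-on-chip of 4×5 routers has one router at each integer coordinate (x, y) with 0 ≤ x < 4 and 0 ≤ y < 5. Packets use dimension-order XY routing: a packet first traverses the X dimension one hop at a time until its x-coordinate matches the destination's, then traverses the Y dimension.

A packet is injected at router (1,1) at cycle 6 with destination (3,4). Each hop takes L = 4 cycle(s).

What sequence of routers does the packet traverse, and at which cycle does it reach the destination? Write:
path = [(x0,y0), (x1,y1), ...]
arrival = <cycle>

hop 0: (1,1) @ cyc 6
hop 1: (2,1) @ cyc 10  [E]
hop 2: (3,1) @ cyc 14  [E]
hop 3: (3,2) @ cyc 18  [N]
hop 4: (3,3) @ cyc 22  [N]
hop 5: (3,4) @ cyc 26  [N]

path = [(1,1), (2,1), (3,1), (3,2), (3,3), (3,4)]
arrival = 26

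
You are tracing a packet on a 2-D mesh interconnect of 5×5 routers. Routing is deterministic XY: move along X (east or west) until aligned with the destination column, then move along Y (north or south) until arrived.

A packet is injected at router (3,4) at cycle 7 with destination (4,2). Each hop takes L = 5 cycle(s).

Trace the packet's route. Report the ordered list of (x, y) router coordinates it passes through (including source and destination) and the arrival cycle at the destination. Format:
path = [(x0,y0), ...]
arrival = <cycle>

path = [(3,4), (4,4), (4,3), (4,2)]
arrival = 22

  0. router=(3,4) cycle=7 (inject)
  1. router=(4,4) cycle=12 dir=E
  2. router=(4,3) cycle=17 dir=S
  3. router=(4,2) cycle=22 dir=S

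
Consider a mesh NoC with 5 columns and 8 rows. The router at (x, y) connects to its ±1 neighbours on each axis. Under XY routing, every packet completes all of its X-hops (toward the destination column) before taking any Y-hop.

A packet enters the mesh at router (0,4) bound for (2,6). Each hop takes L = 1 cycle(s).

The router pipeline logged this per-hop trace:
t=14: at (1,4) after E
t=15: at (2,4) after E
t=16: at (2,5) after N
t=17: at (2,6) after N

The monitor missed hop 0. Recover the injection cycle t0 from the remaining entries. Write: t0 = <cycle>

The first recorded entry is hop 1 at cycle 14.
Subtract one hop: t0 = 14 − 1 = 13.

t0 = 13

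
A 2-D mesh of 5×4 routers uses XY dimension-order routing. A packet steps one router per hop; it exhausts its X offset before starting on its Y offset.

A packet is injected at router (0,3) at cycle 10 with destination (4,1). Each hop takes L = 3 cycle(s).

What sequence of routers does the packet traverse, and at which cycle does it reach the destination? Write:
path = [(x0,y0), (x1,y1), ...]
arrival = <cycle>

path = [(0,3), (1,3), (2,3), (3,3), (4,3), (4,2), (4,1)]
arrival = 28

[0] x=0 y=3 t=10
[1] x=1 y=3 t=13 →E
[2] x=2 y=3 t=16 →E
[3] x=3 y=3 t=19 →E
[4] x=4 y=3 t=22 →E
[5] x=4 y=2 t=25 →S
[6] x=4 y=1 t=28 →S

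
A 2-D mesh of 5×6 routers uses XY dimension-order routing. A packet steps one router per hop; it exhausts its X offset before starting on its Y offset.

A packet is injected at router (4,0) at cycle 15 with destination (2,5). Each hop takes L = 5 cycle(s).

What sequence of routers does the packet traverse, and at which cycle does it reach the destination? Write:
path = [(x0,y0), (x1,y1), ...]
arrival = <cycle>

path = [(4,0), (3,0), (2,0), (2,1), (2,2), (2,3), (2,4), (2,5)]
arrival = 50

  0. router=(4,0) cycle=15 (inject)
  1. router=(3,0) cycle=20 dir=W
  2. router=(2,0) cycle=25 dir=W
  3. router=(2,1) cycle=30 dir=N
  4. router=(2,2) cycle=35 dir=N
  5. router=(2,3) cycle=40 dir=N
  6. router=(2,4) cycle=45 dir=N
  7. router=(2,5) cycle=50 dir=N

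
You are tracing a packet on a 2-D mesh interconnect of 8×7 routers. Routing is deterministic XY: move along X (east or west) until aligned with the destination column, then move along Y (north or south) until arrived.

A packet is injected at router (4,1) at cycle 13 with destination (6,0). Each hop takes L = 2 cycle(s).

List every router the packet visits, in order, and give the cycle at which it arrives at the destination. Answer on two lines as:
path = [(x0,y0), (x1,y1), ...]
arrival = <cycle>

#0 — 4,1 | c13
#1 — 5,1 | c15 | E
#2 — 6,1 | c17 | E
#3 — 6,0 | c19 | S

path = [(4,1), (5,1), (6,1), (6,0)]
arrival = 19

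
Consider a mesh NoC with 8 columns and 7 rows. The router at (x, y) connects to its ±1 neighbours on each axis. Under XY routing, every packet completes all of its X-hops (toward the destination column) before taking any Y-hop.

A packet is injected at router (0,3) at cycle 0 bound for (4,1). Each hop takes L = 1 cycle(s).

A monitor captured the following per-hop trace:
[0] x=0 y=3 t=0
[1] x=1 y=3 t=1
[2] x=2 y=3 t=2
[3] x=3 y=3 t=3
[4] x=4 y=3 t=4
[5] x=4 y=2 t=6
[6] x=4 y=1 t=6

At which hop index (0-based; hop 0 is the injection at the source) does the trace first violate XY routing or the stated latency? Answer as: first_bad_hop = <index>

first_bad_hop = 5

check 1→ d=(1,0) cyc+1: ok
check 2→ d=(1,0) cyc+1: ok
check 3→ d=(1,0) cyc+1: ok
check 4→ d=(1,0) cyc+1: ok
check 5→ d=(0,-1) cyc+2: BAD: Δcyc=2≠L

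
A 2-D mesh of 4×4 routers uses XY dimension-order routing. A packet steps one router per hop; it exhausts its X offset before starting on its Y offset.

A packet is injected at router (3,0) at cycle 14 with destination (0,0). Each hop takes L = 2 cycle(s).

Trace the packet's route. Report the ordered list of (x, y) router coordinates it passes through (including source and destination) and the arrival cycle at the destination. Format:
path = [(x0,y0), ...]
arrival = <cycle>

path = [(3,0), (2,0), (1,0), (0,0)]
arrival = 20

#0 — 3,0 | c14
#1 — 2,0 | c16 | W
#2 — 1,0 | c18 | W
#3 — 0,0 | c20 | W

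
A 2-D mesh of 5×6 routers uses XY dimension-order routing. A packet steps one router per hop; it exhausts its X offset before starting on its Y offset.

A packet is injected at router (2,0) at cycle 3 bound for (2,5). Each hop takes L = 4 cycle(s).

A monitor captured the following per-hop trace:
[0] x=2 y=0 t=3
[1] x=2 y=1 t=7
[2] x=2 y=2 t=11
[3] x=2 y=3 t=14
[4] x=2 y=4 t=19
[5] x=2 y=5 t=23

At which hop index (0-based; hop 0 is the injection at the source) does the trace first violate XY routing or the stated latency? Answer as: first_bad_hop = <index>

hop 1: step (+0,+1), +4 cyc — ok
hop 2: step (+0,+1), +4 cyc — ok
hop 3: step (+0,+1), +3 cyc — BAD: Δcyc=3≠L

first_bad_hop = 3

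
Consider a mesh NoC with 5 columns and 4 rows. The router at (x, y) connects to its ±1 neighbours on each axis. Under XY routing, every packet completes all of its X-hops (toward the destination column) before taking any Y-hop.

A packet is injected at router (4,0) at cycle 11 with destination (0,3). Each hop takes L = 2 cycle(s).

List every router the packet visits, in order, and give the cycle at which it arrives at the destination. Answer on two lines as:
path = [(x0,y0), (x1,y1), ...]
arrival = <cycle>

path = [(4,0), (3,0), (2,0), (1,0), (0,0), (0,1), (0,2), (0,3)]
arrival = 25

#0 — 4,0 | c11
#1 — 3,0 | c13 | W
#2 — 2,0 | c15 | W
#3 — 1,0 | c17 | W
#4 — 0,0 | c19 | W
#5 — 0,1 | c21 | N
#6 — 0,2 | c23 | N
#7 — 0,3 | c25 | N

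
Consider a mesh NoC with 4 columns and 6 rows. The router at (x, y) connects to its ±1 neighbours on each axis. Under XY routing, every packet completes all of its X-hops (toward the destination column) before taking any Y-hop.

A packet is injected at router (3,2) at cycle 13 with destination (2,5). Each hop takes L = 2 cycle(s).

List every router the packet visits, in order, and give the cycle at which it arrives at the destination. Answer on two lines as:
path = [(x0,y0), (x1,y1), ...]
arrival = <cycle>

path = [(3,2), (2,2), (2,3), (2,4), (2,5)]
arrival = 21

hop 0: (3,2) @ cyc 13
hop 1: (2,2) @ cyc 15  [W]
hop 2: (2,3) @ cyc 17  [N]
hop 3: (2,4) @ cyc 19  [N]
hop 4: (2,5) @ cyc 21  [N]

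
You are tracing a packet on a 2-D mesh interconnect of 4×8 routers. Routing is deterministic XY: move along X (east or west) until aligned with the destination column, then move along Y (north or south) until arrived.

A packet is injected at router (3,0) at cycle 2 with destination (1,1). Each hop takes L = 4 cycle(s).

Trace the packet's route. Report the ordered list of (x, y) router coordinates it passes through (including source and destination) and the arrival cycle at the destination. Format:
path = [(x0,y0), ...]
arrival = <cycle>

path = [(3,0), (2,0), (1,0), (1,1)]
arrival = 14

[0] x=3 y=0 t=2
[1] x=2 y=0 t=6 →W
[2] x=1 y=0 t=10 →W
[3] x=1 y=1 t=14 →N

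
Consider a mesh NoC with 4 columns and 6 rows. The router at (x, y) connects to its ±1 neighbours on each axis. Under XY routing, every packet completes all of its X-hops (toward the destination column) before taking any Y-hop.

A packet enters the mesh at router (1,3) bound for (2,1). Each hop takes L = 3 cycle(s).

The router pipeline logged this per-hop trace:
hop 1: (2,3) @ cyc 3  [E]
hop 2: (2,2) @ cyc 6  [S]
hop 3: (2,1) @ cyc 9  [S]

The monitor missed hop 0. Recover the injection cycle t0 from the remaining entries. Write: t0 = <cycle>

t0 = 0

cyc[1] = 3 and cyc[k] = t0 + k·L for every k.
Therefore t0 = 3 − L = 0.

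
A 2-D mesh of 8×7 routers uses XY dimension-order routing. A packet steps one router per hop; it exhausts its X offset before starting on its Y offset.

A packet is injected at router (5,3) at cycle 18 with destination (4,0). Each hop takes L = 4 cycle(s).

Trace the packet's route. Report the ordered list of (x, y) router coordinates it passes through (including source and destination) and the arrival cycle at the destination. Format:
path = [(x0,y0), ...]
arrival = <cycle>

src (5,3)  cyc=18
W→(4,3)  cyc=22
S→(4,2)  cyc=26
S→(4,1)  cyc=30
S→(4,0)  cyc=34

path = [(5,3), (4,3), (4,2), (4,1), (4,0)]
arrival = 34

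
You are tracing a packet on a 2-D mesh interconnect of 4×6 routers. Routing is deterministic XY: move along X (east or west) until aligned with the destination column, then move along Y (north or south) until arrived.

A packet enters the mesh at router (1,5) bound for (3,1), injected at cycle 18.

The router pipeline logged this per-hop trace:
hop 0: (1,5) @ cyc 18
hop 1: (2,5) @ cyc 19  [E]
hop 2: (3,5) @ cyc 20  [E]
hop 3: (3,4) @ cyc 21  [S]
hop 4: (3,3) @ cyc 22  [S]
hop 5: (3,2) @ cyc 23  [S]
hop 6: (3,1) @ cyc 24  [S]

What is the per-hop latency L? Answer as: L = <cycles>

L = 1

From hop 0 (18) to hop 1 (19): +1 cycles.
That increment is L by definition: L = 1.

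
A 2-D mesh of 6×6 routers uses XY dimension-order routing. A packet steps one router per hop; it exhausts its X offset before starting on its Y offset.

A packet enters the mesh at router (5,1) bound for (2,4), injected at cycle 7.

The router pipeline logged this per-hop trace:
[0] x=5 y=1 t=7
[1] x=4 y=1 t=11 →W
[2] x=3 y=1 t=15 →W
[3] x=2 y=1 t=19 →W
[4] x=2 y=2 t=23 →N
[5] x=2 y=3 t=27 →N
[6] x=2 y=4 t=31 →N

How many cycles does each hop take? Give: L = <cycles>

Δcyc across hop 0→1: 11 − 7 = 4.
One hop costs L cycles, so L = 4.

L = 4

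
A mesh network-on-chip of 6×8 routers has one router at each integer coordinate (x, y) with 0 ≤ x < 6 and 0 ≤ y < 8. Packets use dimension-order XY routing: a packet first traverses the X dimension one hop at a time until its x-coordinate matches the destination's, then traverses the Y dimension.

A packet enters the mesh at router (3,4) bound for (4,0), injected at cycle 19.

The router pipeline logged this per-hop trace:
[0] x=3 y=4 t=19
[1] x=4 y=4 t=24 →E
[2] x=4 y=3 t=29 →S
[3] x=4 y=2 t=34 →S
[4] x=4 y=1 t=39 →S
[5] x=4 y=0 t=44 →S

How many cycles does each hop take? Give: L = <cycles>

L = 5

Between hops 0 and 1 the cycle counter advances 24 − 19 = 5.
That increment is L by definition: L = 5.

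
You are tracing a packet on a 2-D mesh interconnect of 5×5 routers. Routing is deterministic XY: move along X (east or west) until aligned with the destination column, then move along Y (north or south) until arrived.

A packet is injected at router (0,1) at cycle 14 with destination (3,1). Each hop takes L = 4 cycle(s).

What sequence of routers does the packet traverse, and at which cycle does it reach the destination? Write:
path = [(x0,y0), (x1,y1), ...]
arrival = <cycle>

path = [(0,1), (1,1), (2,1), (3,1)]
arrival = 26

src (0,1)  cyc=14
E→(1,1)  cyc=18
E→(2,1)  cyc=22
E→(3,1)  cyc=26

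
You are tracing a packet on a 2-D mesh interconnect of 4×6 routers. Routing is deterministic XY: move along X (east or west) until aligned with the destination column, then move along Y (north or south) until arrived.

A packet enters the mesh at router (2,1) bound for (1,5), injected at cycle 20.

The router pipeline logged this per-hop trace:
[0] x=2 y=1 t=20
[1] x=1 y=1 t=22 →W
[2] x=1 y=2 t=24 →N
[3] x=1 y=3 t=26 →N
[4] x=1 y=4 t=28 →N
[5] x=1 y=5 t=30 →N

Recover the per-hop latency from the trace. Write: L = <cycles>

L = 2

Δcyc across hop 0→1: 22 − 20 = 2.
Per-hop latency L = Δcyc = 2.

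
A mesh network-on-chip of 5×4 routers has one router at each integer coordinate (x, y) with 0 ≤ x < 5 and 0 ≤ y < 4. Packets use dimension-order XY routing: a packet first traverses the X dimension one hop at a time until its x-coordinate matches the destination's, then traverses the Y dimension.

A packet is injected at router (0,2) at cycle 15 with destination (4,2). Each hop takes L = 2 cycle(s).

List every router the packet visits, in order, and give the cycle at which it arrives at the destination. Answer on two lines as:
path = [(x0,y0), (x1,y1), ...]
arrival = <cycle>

  0. router=(0,2) cycle=15 (inject)
  1. router=(1,2) cycle=17 dir=E
  2. router=(2,2) cycle=19 dir=E
  3. router=(3,2) cycle=21 dir=E
  4. router=(4,2) cycle=23 dir=E

path = [(0,2), (1,2), (2,2), (3,2), (4,2)]
arrival = 23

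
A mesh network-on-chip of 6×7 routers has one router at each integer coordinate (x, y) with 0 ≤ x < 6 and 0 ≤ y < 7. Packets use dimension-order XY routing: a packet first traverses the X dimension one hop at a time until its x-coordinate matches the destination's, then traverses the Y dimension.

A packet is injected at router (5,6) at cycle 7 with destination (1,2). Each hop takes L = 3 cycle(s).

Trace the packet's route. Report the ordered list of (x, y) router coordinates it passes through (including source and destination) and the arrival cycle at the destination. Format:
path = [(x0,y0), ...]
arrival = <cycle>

path = [(5,6), (4,6), (3,6), (2,6), (1,6), (1,5), (1,4), (1,3), (1,2)]
arrival = 31

  0. router=(5,6) cycle=7 (inject)
  1. router=(4,6) cycle=10 dir=W
  2. router=(3,6) cycle=13 dir=W
  3. router=(2,6) cycle=16 dir=W
  4. router=(1,6) cycle=19 dir=W
  5. router=(1,5) cycle=22 dir=S
  6. router=(1,4) cycle=25 dir=S
  7. router=(1,3) cycle=28 dir=S
  8. router=(1,2) cycle=31 dir=S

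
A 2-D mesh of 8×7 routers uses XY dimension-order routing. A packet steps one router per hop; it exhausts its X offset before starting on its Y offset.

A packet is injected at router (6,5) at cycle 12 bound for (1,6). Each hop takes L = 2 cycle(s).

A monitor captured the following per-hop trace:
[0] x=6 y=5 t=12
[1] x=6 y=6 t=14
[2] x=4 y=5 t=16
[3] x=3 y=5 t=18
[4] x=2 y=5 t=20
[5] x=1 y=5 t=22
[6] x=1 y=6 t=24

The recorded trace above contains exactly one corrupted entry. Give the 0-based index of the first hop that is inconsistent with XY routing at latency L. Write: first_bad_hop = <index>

first_bad_hop = 1

  1: Δx=+0 Δy=+1 Δt=2 [BAD: Y-move but x=6≠1]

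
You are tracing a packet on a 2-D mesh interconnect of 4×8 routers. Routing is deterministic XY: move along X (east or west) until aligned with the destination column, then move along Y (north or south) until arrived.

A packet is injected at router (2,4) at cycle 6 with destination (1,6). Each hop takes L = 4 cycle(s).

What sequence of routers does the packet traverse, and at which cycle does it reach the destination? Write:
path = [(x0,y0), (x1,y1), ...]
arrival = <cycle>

[0] x=2 y=4 t=6
[1] x=1 y=4 t=10 →W
[2] x=1 y=5 t=14 →N
[3] x=1 y=6 t=18 →N

path = [(2,4), (1,4), (1,5), (1,6)]
arrival = 18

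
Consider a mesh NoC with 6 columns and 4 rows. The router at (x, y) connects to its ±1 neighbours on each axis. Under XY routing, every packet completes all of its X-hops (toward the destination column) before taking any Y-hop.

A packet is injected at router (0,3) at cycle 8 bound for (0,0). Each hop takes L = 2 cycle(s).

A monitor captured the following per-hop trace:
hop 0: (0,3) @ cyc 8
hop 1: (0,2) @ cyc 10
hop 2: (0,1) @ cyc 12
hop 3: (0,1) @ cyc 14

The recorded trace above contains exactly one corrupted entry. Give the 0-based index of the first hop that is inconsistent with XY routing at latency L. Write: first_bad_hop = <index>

hop 1: step (+0,-1), +2 cyc — ok
hop 2: step (+0,-1), +2 cyc — ok
hop 3: step (+0,+0), +2 cyc — BAD: non-unit step

first_bad_hop = 3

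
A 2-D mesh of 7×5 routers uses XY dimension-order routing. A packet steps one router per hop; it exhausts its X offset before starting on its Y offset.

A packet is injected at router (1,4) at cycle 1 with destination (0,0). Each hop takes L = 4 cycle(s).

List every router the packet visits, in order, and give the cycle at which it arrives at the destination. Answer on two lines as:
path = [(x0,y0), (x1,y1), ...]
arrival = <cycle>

#0 — 1,4 | c1
#1 — 0,4 | c5 | W
#2 — 0,3 | c9 | S
#3 — 0,2 | c13 | S
#4 — 0,1 | c17 | S
#5 — 0,0 | c21 | S

path = [(1,4), (0,4), (0,3), (0,2), (0,1), (0,0)]
arrival = 21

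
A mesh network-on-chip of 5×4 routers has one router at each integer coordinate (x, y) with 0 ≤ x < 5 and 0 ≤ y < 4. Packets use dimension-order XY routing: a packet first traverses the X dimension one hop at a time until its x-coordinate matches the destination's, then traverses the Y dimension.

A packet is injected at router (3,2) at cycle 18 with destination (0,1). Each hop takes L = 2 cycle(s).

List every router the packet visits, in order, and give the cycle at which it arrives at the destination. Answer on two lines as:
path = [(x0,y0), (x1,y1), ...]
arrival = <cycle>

#0 — 3,2 | c18
#1 — 2,2 | c20 | W
#2 — 1,2 | c22 | W
#3 — 0,2 | c24 | W
#4 — 0,1 | c26 | S

path = [(3,2), (2,2), (1,2), (0,2), (0,1)]
arrival = 26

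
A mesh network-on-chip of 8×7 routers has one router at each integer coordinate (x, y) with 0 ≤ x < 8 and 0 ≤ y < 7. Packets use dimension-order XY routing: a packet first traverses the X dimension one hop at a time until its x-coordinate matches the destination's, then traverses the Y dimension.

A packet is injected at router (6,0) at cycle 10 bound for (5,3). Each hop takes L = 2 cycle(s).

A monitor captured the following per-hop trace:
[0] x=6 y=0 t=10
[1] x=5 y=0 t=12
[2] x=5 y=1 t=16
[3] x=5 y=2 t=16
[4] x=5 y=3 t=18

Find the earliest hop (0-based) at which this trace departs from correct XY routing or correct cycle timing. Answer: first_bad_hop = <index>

[1] (-1,+0) / 2c ⇒ ok
[2] (+0,+1) / 4c ⇒ BAD: Δcyc=4≠L

first_bad_hop = 2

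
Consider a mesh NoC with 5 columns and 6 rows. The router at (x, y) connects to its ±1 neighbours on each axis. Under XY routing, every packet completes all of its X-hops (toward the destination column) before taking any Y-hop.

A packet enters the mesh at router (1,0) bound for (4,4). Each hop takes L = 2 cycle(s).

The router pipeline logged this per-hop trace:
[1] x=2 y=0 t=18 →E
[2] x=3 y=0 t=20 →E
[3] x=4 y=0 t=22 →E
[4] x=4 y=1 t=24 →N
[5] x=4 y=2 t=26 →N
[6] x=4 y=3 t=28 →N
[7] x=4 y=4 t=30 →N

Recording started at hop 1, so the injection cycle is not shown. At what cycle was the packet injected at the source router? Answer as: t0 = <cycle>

The first recorded entry is hop 1 at cycle 18.
Therefore t0 = 18 − L = 16.

t0 = 16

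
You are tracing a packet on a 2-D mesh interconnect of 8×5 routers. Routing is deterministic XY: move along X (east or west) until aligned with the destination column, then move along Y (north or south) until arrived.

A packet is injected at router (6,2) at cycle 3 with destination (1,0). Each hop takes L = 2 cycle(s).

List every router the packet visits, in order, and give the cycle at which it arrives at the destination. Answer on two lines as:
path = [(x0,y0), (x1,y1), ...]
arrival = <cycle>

path = [(6,2), (5,2), (4,2), (3,2), (2,2), (1,2), (1,1), (1,0)]
arrival = 17

[0] x=6 y=2 t=3
[1] x=5 y=2 t=5 →W
[2] x=4 y=2 t=7 →W
[3] x=3 y=2 t=9 →W
[4] x=2 y=2 t=11 →W
[5] x=1 y=2 t=13 →W
[6] x=1 y=1 t=15 →S
[7] x=1 y=0 t=17 →S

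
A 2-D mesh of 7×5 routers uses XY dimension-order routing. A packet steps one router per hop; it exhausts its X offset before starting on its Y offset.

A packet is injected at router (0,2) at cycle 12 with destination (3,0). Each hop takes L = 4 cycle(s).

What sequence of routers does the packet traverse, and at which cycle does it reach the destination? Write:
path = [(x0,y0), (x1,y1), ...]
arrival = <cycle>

[0] x=0 y=2 t=12
[1] x=1 y=2 t=16 →E
[2] x=2 y=2 t=20 →E
[3] x=3 y=2 t=24 →E
[4] x=3 y=1 t=28 →S
[5] x=3 y=0 t=32 →S

path = [(0,2), (1,2), (2,2), (3,2), (3,1), (3,0)]
arrival = 32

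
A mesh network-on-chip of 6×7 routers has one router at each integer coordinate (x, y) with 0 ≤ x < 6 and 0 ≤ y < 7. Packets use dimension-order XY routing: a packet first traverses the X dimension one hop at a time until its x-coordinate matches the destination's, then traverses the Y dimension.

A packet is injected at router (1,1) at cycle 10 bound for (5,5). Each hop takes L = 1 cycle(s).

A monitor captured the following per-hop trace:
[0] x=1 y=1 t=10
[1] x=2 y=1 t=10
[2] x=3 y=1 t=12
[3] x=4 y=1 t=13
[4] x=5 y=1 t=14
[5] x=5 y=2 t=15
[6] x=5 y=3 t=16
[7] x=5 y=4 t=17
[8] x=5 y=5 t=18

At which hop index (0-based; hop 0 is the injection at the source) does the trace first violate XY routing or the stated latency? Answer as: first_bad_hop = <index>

first_bad_hop = 1

  1: Δx=+1 Δy=+0 Δt=0 [BAD: Δcyc=0≠L]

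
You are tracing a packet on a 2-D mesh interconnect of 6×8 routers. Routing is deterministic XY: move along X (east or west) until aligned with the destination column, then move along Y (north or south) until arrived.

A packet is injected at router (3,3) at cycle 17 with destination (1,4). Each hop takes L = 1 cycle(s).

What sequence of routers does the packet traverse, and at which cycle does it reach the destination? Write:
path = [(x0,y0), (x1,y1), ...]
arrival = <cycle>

src (3,3)  cyc=17
W→(2,3)  cyc=18
W→(1,3)  cyc=19
N→(1,4)  cyc=20

path = [(3,3), (2,3), (1,3), (1,4)]
arrival = 20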